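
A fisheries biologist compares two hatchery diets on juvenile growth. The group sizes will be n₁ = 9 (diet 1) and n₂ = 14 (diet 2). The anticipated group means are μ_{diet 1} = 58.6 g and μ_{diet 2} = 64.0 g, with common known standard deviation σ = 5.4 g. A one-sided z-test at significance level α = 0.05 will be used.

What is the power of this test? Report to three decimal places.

Power ≈ 0.757

Standardized effect: d = |μ_{diet 1} − μ_{diet 2}| / σ = |58.6 − 64.0| / 5.4 = 1.0000
Noncentrality parameter: δ = d / √(1/n₁ + 1/n₂) = 1.0000 / √(1/9 + 1/14) = 2.3406
Critical value for a one-sided test at α = 0.05: z_α = 1.645.
Power = Φ(δ − 1.645) = Φ(0.696) = 0.7567.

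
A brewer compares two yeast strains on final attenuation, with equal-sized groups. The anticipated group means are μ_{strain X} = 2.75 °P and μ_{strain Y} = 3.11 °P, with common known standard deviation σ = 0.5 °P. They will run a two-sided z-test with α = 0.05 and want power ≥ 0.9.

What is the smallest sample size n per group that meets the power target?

Standardized effect: d = |μ_{strain X} − μ_{strain Y}| / σ = |2.75 − 3.11| / 0.5 = 0.7200
Set Φ(δ − 1.960) = 0.9; then δ − 1.960 = Φ⁻¹(0.9) = 1.282, giving δ = 3.242.
(The Φ(−δ − z_{α/2}) term is vanishingly small for δ > 0 and is dropped in the standard sample-size formula.)
δ = d·√(n/2) ⇒ n = 2(δ/d)² = 2 × (3.242 / 0.7200)² = 40.54.
Rounding up, n = 41 per group.

n = 41 per group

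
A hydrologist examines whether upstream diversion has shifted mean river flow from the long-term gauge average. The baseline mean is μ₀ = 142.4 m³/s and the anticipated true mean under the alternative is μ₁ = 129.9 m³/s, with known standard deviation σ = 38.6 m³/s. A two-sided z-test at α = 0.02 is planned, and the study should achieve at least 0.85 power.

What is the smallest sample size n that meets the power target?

n = 108

Standardized effect: d = |μ₁ − μ₀| / σ = |129.9 − 142.4| / 38.6 = 0.3238
Set Φ(δ − 2.326) = 0.85; then δ − 2.326 = Φ⁻¹(0.85) = 1.036, giving δ = 3.363.
(For δ > 0 the lower-tail rejection region contributes negligibly to power, so the one-term inversion is standard.)
δ = d·√n ⇒ n = (δ/d)² = (3.363 / 0.3238)² = 107.83.
Round up to the next whole unit.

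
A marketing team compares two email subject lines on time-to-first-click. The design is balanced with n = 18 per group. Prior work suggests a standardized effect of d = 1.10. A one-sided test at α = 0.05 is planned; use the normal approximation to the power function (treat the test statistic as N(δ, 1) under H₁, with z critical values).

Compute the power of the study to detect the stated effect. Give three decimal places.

Power ≈ 0.951

Noncentrality parameter: λ = d·√(n/2) = 1.10 × √(18/2) = 3.3000
Critical value for a one-sided test at α = 0.05: z_α = 1.645.
Power = P(Z > 1.645 − λ) = Φ(1.655) = 0.9511.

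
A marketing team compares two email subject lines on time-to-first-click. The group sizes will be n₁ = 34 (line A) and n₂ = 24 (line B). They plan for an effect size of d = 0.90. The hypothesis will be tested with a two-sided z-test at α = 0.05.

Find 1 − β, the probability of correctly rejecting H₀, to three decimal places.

Noncentrality parameter: λ = d / √(1/n₁ + 1/n₂) = 0.90 / √(1/34 + 1/24) = 3.3758
Critical value for a two-sided test at α = 0.05: z_{α/2} = 1.960.
Power = Φ(λ − 1.960) + Φ(−λ − 1.960) = Φ(1.416) + Φ(-5.336) = 0.9216 + 0.0000 = 0.9216.

Power ≈ 0.922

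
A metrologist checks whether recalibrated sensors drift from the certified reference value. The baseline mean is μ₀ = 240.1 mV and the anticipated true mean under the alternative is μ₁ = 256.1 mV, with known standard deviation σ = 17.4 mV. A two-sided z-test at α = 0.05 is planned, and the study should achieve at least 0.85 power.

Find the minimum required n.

n = 11

Standardized effect: d = |μ₁ − μ₀| / σ = |256.1 − 240.1| / 17.4 = 0.9195
Set Φ(δ − 1.960) = 0.85; then δ − 1.960 = Φ⁻¹(0.85) = 1.036, giving δ = 2.996.
(For δ > 0 the lower-tail rejection region contributes negligibly to power, so the one-term inversion is standard.)
δ = d·√n ⇒ n = (δ/d)² = (2.996 / 0.9195)² = 10.62.
Rounding up, n = 11.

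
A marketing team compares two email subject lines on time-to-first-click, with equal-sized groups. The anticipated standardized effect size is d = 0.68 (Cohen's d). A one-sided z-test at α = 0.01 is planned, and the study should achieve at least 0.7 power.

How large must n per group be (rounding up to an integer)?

n = 36 per group

For power 0.7 need Φ(δ − z_{0.01}) = 0.7, so δ = z_{0.01} + z_{0.30} = 2.326 + 0.524 = 2.851.
δ = d·√(n/2) ⇒ n = 2(δ/d)² = 2 × (2.851 / 0.68)² = 35.15.
Rounding up, n = 36 per group.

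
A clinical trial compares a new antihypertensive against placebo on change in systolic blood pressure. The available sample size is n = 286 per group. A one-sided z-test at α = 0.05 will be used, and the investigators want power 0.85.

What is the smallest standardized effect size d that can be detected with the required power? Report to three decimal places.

Required noncentrality: δ = z_{0.05} + z_{0.15} = 1.645 + 1.036 = 2.681.
δ = d·√(n/2) ⇒ d = δ/√(n/2) = 2.681/√(286/2) = 0.2242.

d ≈ 0.224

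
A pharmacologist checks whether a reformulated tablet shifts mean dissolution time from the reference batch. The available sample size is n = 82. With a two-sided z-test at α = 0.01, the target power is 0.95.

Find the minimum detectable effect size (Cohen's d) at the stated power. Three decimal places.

d ≈ 0.466

Required noncentrality: δ = z_{0.005} + z_{0.05} = 2.576 + 1.645 = 4.221.
(The second rejection-region term Φ(−δ − z_{α/2}) is negligible and dropped.)
δ = d·√n ⇒ d = δ/√n = 4.221/√82 = 0.4661.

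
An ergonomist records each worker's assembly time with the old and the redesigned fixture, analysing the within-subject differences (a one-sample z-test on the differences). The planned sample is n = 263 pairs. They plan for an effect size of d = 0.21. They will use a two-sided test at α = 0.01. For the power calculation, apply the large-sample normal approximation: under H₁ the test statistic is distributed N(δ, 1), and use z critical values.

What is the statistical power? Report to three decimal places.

Power ≈ 0.797

Noncentrality parameter: δ = d·√n = 0.21 × √263 = 3.4056
Two-sided α = 0.01 → critical value z_{0.005} = 2.576.
Power = Φ(δ − 2.576) + Φ(−δ − 2.576) = Φ(0.830) + Φ(-5.981) = 0.7967 + 0.0000 = 0.7967.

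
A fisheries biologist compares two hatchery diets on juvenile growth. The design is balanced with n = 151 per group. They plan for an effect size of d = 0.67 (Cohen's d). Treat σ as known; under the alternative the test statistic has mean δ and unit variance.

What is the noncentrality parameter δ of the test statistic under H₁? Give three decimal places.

δ ≈ 5.822

The noncentrality parameter scales effect size by the design's sample-size factor: δ = d·√(n/2) = 0.67 × √(151/2) = 5.8217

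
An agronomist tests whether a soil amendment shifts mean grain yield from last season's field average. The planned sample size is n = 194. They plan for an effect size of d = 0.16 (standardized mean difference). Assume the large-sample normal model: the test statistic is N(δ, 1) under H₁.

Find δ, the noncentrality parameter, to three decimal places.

The noncentrality parameter scales effect size by the design's sample-size factor: δ = d·√n = 0.16 × √194 = 2.2285

δ ≈ 2.229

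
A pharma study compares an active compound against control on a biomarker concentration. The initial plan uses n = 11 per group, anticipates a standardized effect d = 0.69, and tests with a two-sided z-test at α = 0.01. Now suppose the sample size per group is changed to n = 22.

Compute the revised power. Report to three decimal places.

With n = 22 per group: δ = d·√(n/2) = 0.69 × √(22/2) = 2.2885. Critical value z_{0.005} = 2.576.
Revised power = Φ(δ − 2.576) + Φ(−δ − 2.576) = Φ(-0.287) + Φ(-4.864) = 0.3869 + 0.0000 = 0.3869.

Power ≈ 0.387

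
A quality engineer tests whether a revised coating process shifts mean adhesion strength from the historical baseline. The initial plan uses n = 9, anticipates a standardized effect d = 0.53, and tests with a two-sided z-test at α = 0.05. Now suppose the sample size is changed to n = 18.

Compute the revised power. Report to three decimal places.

With n = 18: δ = d·√n = 0.53 × √18 = 2.2486. Critical value z_{0.025} = 1.960.
Revised power = Φ(δ − 1.960) + Φ(−δ − 1.960) = Φ(0.289) + Φ(-4.209) = 0.6136 + 0.0000 = 0.6136.

Power ≈ 0.614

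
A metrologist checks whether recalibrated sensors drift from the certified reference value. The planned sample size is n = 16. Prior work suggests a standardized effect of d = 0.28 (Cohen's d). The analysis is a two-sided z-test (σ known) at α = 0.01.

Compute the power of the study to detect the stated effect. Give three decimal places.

Power ≈ 0.073

Noncentrality parameter: δ = d·√n = 0.28 × √16 = 1.1200
Two-sided α = 0.01 → critical value z_{0.005} = 2.576.
Power = Φ(δ − 2.576) + Φ(−δ − 2.576) = Φ(-1.456) + Φ(-3.696) = 0.0727 + 0.0001 = 0.0728.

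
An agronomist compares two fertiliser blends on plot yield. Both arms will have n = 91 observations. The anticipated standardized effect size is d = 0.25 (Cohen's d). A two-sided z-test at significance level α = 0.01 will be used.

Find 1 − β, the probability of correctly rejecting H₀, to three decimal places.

Noncentrality parameter: δ = d·√(n/2) = 0.25 × √(91/2) = 1.6863
Two-sided α = 0.01 → critical value z_{0.005} = 2.576.
Power = Φ(δ − 2.576) + Φ(−δ − 2.576) = Φ(-0.889) + Φ(-4.262) = 0.1869 + 0.0000 = 0.1869.

Power ≈ 0.187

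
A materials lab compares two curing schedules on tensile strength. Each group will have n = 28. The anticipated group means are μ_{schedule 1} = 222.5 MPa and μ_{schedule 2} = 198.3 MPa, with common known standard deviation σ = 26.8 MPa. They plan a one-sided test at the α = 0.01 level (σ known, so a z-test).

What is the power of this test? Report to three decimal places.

Power ≈ 0.854

Standardized effect: d = |μ_{schedule 1} − μ_{schedule 2}| / σ = |222.5 − 198.3| / 26.8 = 0.9030
Noncentrality parameter: δ = d·√(n/2) = 0.9030 × √(28/2) = 3.3787
One-sided α = 0.01 → critical value z_{0.01} = 2.326.
Power = P(Z > 2.326 − δ) = Φ(1.052) = 0.8537.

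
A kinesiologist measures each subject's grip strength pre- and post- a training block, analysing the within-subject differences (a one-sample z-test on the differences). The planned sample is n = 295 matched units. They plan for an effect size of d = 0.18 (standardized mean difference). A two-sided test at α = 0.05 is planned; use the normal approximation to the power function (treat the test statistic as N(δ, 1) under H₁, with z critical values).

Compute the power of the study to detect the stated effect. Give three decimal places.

Noncentrality parameter: δ = d·√n = 0.18 × √295 = 3.0916
Two-sided α = 0.05 → critical value z_{0.025} = 1.960.
Power = Φ(δ − 1.960) + Φ(−δ − 1.960) = Φ(1.132) + Φ(-5.052) = 0.8711 + 0.0000 = 0.8711.

Power ≈ 0.871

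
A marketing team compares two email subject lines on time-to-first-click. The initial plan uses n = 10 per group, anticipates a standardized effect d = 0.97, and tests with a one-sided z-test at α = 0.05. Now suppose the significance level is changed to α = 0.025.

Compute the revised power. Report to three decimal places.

Power ≈ 0.583

δ = d·√(n/2) = 0.97 × √(10/2) = 2.1690 (unchanged). New critical value: z_{0.025} = 1.960.
Revised power = P(Z > 1.960 − δ) = Φ(0.209) = 0.5828.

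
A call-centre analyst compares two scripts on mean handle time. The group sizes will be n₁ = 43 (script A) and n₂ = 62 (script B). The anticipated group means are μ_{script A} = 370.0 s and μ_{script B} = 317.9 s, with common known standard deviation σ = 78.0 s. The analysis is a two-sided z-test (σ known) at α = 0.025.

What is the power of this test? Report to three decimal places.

Power ≈ 0.870

Standardized effect: d = |μ_{script A} − μ_{script B}| / σ = |370.0 − 317.9| / 78.0 = 0.6679
Noncentrality parameter: δ = d / √(1/n₁ + 1/n₂) = 0.6679 / √(1/43 + 1/62) = 3.3657
Two-sided α = 0.025 → critical value z_{0.0125} = 2.241.
Power = Φ(δ − 2.241) + Φ(−δ − 2.241) = Φ(1.124) + Φ(-5.607) = 0.8696 + 0.0000 = 0.8696.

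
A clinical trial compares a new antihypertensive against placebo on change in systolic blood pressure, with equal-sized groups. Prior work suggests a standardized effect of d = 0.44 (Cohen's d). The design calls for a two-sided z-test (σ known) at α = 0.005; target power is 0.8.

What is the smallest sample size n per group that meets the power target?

n = 138 per group

Set Φ(δ − 2.807) = 0.8; then δ − 2.807 = Φ⁻¹(0.8) = 0.842, giving δ = 3.649.
(The Φ(−δ − z_{α/2}) term is vanishingly small for δ > 0 and is dropped in the standard sample-size formula.)
δ = d·√(n/2) ⇒ n = 2(δ/d)² = 2 × (3.649 / 0.44)² = 137.53.
Round up to the next whole unit.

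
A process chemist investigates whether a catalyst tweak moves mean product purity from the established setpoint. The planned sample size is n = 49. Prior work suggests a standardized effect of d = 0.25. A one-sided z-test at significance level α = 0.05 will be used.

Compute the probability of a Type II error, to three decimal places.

Noncentrality parameter: δ = d·√n = 0.25 × √49 = 1.7500
One-sided α = 0.05 → critical value z_{0.05} = 1.645.
Power = P(Z > 1.645 − δ) = Φ(0.105) = 0.5419.
Type II error: β = 1 − power = 1 − 0.5419 = 0.4581.

β ≈ 0.458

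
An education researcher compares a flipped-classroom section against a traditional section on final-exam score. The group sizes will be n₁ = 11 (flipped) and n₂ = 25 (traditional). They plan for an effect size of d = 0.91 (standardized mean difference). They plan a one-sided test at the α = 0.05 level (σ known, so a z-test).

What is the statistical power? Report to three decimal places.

Noncentrality parameter: δ = d / √(1/n₁ + 1/n₂) = 0.91 / √(1/11 + 1/25) = 2.5151
Critical value for a one-sided test at α = 0.05: z_α = 1.645.
Power = Φ(δ − 1.645) = Φ(0.870) = 0.8079.

Power ≈ 0.808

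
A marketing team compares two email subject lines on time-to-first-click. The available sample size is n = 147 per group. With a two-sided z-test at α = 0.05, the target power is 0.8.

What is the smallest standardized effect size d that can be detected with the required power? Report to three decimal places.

d ≈ 0.327

Required noncentrality: δ = z_{0.025} + z_{0.20} = 1.960 + 0.842 = 2.802.
(The second rejection-region term Φ(−δ − z_{α/2}) is negligible and dropped.)
δ = d·√(n/2) ⇒ d = δ/√(n/2) = 2.802/√(147/2) = 0.3268.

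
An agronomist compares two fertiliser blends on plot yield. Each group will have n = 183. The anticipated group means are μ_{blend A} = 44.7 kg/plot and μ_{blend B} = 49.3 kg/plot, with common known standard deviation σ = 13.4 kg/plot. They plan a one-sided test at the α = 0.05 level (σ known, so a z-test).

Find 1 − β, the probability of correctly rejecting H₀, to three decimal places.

Standardized effect: d = |μ_{blend A} − μ_{blend B}| / σ = |44.7 − 49.3| / 13.4 = 0.3433
Noncentrality parameter: δ = d·√(n/2) = 0.3433 × √(183/2) = 3.2837
Critical value for a one-sided test at α = 0.05: z_α = 1.645.
Power = Φ(δ − 1.645) = Φ(1.639) = 0.9494.

Power ≈ 0.949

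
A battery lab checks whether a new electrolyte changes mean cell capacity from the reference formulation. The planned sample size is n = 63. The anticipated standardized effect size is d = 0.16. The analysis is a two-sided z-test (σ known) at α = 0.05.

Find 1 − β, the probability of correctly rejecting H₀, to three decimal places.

Power ≈ 0.246

Noncentrality parameter: δ = d·√n = 0.16 × √63 = 1.2700
Two-sided α = 0.05 → critical value z_{0.025} = 1.960.
Power = Φ(δ − 1.960) + Φ(−δ − 1.960) = Φ(-0.690) + Φ(-3.230) = 0.2451 + 0.0006 = 0.2457.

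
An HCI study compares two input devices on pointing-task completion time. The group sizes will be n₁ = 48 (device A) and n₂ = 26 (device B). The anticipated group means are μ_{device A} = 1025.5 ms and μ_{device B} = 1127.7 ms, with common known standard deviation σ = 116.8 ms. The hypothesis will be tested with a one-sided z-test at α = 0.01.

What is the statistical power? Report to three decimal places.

Standardized effect: d = |μ_{device A} − μ_{device B}| / σ = |1025.5 − 1127.7| / 116.8 = 0.8750
Noncentrality parameter: δ = d / √(1/n₁ + 1/n₂) = 0.8750 / √(1/48 + 1/26) = 3.5933
Critical value for a one-sided test at α = 0.01: z_α = 2.326.
Power = Φ(δ − 2.326) = Φ(1.267) = 0.8974.

Power ≈ 0.897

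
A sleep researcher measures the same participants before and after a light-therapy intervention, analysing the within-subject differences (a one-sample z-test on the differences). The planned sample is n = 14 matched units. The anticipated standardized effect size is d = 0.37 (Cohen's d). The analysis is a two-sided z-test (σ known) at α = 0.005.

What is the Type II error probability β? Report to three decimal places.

β ≈ 0.923

Noncentrality parameter: δ = d·√n = 0.37 × √14 = 1.3844
Two-sided α = 0.005 → critical value z_{0.0025} = 2.807.
Power = Φ(δ − 2.807) + Φ(−δ − 2.807) = Φ(-1.423) + Φ(-4.191) = 0.0774 + 0.0000 = 0.0774.
Type II error: β = 1 − power = 1 − 0.0774 = 0.9226.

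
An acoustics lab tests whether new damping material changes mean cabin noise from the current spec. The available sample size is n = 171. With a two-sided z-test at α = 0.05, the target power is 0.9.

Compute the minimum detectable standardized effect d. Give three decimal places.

d ≈ 0.248

Need Φ(δ − 1.960) = 0.9, so δ = 1.960 + 1.282 = 3.242.
(Lower-tail contribution to power is negligible for δ > 0.)
δ = d·√n ⇒ d = δ/√n = 3.242/√171 = 0.2479.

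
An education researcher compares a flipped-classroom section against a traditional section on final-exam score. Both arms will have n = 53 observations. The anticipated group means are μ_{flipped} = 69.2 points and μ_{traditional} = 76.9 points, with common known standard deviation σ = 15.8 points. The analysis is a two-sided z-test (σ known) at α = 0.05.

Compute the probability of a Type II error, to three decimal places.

β ≈ 0.292

Standardized effect: d = |μ_{flipped} − μ_{traditional}| / σ = |69.2 − 76.9| / 15.8 = 0.4873
Noncentrality parameter: δ = d·√(n/2) = 0.4873 × √(53/2) = 2.5087
Critical value for a two-sided test at α = 0.05: z_{α/2} = 1.960.
Power = Φ(δ − 1.960) + Φ(−δ − 1.960) = Φ(0.549) + Φ(-4.469) = 0.7084 + 0.0000 = 0.7084.
Type II error: β = 1 − power = 1 − 0.7084 = 0.2916.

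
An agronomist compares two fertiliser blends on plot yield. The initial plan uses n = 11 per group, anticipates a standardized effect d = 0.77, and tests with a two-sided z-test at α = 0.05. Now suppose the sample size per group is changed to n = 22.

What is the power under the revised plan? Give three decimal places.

Power ≈ 0.724

With n = 22 per group: δ = d·√(n/2) = 0.77 × √(22/2) = 2.5538. Critical value z_{0.025} = 1.960.
Revised power = Φ(δ − 1.960) + Φ(−δ − 1.960) = Φ(0.594) + Φ(-4.514) = 0.7237 + 0.0000 = 0.7237.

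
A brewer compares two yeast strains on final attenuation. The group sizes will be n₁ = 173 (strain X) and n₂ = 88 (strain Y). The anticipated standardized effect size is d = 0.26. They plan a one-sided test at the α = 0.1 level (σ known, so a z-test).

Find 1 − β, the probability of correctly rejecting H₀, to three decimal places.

Power ≈ 0.759

Noncentrality parameter: δ = d / √(1/n₁ + 1/n₂) = 0.26 / √(1/173 + 1/88) = 1.9857
One-sided α = 0.1 → critical value z_{0.1} = 1.282.
Power = Φ(δ − 1.282) = Φ(0.704) = 0.7593.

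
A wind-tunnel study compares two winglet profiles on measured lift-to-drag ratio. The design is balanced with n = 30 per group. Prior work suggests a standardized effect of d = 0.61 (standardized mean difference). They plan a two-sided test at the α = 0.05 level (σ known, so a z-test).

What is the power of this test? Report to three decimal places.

Power ≈ 0.656

Noncentrality parameter: λ = d·√(n/2) = 0.61 × √(30/2) = 2.3625
Critical value for a two-sided test at α = 0.05: z_{α/2} = 1.960.
Power = Φ(λ − 1.960) + Φ(−λ − 1.960) = Φ(0.403) + Φ(-4.322) = 0.6564 + 0.0000 = 0.6564.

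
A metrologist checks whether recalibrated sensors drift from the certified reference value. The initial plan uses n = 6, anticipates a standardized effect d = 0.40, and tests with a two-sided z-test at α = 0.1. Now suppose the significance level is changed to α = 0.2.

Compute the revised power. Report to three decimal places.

Power ≈ 0.393

δ = d·√n = 0.40 × √6 = 0.9798 (unchanged). New critical value: z_{0.1} = 1.282.
Revised power = Φ(δ − 1.282) + Φ(−δ − 1.282) = Φ(-0.302) + Φ(-2.261) = 0.3814 + 0.0119 = 0.3933.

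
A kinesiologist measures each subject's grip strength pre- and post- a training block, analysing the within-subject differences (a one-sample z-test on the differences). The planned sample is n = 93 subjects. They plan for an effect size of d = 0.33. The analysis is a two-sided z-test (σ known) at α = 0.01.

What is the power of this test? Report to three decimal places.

Noncentrality parameter: δ = d·√n = 0.33 × √93 = 3.1824
Two-sided α = 0.01 → critical value z_{0.005} = 2.576.
Power = Φ(δ − 2.576) + Φ(−δ − 2.576) = Φ(0.607) + Φ(-5.758) = 0.7279 + 0.0000 = 0.7279.

Power ≈ 0.728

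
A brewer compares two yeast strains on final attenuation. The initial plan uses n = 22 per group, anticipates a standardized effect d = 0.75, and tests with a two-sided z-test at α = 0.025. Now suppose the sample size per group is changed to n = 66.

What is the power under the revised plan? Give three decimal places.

With n = 66 per group: δ = d·√(n/2) = 0.75 × √(66/2) = 4.3084. Critical value z_{0.0125} = 2.241.
Revised power = Φ(δ − 2.241) + Φ(−δ − 2.241) = Φ(2.067) + Φ(-6.550) = 0.9806 + 0.0000 = 0.9806.

Power ≈ 0.981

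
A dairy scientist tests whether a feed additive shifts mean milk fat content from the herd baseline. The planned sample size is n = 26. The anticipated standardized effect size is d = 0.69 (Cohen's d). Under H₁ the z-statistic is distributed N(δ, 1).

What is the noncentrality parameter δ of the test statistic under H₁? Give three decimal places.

The noncentrality parameter scales effect size by the design's sample-size factor: δ = d·√n = 0.69 × √26 = 3.5183

δ ≈ 3.518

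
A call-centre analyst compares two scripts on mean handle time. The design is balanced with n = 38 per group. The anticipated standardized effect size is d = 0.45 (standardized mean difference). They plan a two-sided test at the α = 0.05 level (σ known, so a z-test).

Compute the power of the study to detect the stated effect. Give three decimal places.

Power ≈ 0.501

Noncentrality parameter: δ = d·√(n/2) = 0.45 × √(38/2) = 1.9615
Critical value for a two-sided test at α = 0.05: z_{α/2} = 1.960.
Power = Φ(δ − 1.960) + Φ(−δ − 1.960) = Φ(0.002) + Φ(-3.921) = 0.5006 + 0.0000 = 0.5007.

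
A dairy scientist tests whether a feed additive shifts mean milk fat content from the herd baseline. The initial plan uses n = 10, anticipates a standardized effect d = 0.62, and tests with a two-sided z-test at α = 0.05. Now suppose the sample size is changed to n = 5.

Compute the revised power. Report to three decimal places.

With n = 5: δ = d·√n = 0.62 × √5 = 1.3864. Critical value z_{0.025} = 1.960.
Revised power = Φ(δ − 1.960) + Φ(−δ − 1.960) = Φ(-0.574) + Φ(-3.346) = 0.2831 + 0.0004 = 0.2835.

Power ≈ 0.284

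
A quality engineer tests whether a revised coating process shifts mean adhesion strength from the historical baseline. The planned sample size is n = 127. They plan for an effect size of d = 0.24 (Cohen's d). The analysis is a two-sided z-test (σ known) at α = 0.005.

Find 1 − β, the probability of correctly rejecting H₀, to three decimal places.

Power ≈ 0.459

Noncentrality parameter: δ = d·√n = 0.24 × √127 = 2.7047
Two-sided α = 0.005 → critical value z_{0.0025} = 2.807.
Power = Φ(δ − 2.807) + Φ(−δ − 2.807) = Φ(-0.102) + Φ(-5.512) = 0.4592 + 0.0000 = 0.4592.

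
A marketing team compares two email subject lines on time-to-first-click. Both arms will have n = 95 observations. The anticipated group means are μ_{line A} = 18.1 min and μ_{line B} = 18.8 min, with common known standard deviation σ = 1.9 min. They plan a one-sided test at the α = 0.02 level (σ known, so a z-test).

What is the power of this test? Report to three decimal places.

Standardized effect: d = |μ_{line A} − μ_{line B}| / σ = |18.1 − 18.8| / 1.9 = 0.3684
Noncentrality parameter: λ = d·√(n/2) = 0.3684 × √(95/2) = 2.5392
Critical value for a one-sided test at α = 0.02: z_α = 2.054.
Power = P(Z > 2.054 − λ) = Φ(0.485) = 0.6863.

Power ≈ 0.686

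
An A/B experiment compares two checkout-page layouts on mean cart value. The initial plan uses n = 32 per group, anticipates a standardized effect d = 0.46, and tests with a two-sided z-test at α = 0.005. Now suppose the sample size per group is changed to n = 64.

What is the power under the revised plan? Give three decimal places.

Power ≈ 0.419

With n = 64 per group: δ = d·√(n/2) = 0.46 × √(64/2) = 2.6022. Critical value z_{0.0025} = 2.807.
Revised power = Φ(δ − 2.807) + Φ(−δ − 2.807) = Φ(-0.205) + Φ(-5.409) = 0.4188 + 0.0000 = 0.4188.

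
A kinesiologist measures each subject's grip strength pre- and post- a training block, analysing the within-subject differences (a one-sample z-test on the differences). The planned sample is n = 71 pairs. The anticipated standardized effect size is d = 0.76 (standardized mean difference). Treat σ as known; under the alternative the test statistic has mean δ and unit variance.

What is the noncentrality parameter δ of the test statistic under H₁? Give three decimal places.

δ = d·√n = 0.76 × √71 = 6.4039

δ ≈ 6.404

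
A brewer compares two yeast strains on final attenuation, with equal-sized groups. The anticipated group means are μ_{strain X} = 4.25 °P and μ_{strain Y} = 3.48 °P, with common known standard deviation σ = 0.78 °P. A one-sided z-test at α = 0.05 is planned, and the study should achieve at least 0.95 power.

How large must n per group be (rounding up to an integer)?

Standardized effect: d = |μ_{strain X} − μ_{strain Y}| / σ = |4.25 − 3.48| / 0.78 = 0.9872
For power 0.95 need Φ(δ − z_{0.05}) = 0.95, so δ = z_{0.05} + z_{0.05} = 1.645 + 1.645 = 3.290.
δ = d·√(n/2) ⇒ n = 2(δ/d)² = 2 × (3.290 / 0.9872)² = 22.21.
Rounding up, n = 23 per group.

n = 23 per group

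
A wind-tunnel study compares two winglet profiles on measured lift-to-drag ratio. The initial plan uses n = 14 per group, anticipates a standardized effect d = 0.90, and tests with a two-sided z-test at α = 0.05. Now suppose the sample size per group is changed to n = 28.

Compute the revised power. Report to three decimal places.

Power ≈ 0.920

With n = 28 per group: δ = d·√(n/2) = 0.90 × √(28/2) = 3.3675. Critical value z_{0.025} = 1.960.
Revised power = Φ(δ − 1.960) + Φ(−δ − 1.960) = Φ(1.408) + Φ(-5.327) = 0.9204 + 0.0000 = 0.9204.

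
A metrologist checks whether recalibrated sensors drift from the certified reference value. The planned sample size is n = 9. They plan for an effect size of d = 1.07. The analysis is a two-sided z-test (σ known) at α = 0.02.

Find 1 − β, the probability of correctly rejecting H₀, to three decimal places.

Power ≈ 0.812

Noncentrality parameter: δ = d·√n = 1.07 × √9 = 3.2100
Two-sided α = 0.02 → critical value z_{0.01} = 2.326.
Power = Φ(δ − 2.326) + Φ(−δ − 2.326) = Φ(0.884) + Φ(-5.536) = 0.8116 + 0.0000 = 0.8116.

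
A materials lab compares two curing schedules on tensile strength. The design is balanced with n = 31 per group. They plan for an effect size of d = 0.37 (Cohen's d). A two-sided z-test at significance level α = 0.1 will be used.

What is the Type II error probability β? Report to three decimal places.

β ≈ 0.574

Noncentrality parameter: δ = d·√(n/2) = 0.37 × √(31/2) = 1.4567
Critical value for a two-sided test at α = 0.1: z_{α/2} = 1.645.
Power = Φ(δ − 1.645) + Φ(−δ − 1.645) = Φ(-0.188) + Φ(-3.102) = 0.4254 + 0.0010 = 0.4263.
Type II error: β = 1 − power = 1 − 0.4263 = 0.5737.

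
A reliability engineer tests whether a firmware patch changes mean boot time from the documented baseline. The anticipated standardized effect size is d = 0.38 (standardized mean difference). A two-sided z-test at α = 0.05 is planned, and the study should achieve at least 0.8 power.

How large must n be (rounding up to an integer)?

Set Φ(δ − 1.960) = 0.8; then δ − 1.960 = Φ⁻¹(0.8) = 0.842, giving δ = 2.802.
(For δ > 0 the lower-tail rejection region contributes negligibly to power, so the one-term inversion is standard.)
δ = d·√n ⇒ n = (δ/d)² = (2.802 / 0.38)² = 54.36.
Rounding up, n = 55.

n = 55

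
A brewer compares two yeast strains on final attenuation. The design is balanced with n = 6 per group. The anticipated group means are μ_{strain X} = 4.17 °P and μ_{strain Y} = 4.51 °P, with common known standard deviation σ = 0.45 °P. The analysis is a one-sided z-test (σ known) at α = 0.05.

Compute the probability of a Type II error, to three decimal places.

β ≈ 0.632

Standardized effect: d = |μ_{strain X} − μ_{strain Y}| / σ = |4.17 − 4.51| / 0.45 = 0.7556
Noncentrality parameter: λ = d·√(n/2) = 0.7556 × √(6/2) = 1.3087
One-sided α = 0.05 → critical value z_{0.05} = 1.645.
Power = P(Z > 1.645 − λ) = Φ(-0.336) = 0.3684.
Type II error: β = 1 − power = 1 − 0.3684 = 0.6316.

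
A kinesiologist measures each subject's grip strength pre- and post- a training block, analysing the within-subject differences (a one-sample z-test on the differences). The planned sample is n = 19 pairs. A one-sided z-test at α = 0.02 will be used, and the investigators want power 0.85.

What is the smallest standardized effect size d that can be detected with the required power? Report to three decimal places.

d ≈ 0.709

Required noncentrality: δ = z_{0.02} + z_{0.15} = 2.054 + 1.036 = 3.090.
δ = d·√n ⇒ d = δ/√n = 3.090/√19 = 0.7089.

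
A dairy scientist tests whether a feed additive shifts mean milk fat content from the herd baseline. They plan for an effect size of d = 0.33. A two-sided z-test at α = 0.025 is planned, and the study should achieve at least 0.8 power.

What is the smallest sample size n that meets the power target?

n = 88

For power 0.8 need Φ(δ − z_{0.0125}) = 0.8, so δ = z_{0.0125} + z_{0.20} = 2.241 + 0.842 = 3.083.
(The Φ(−δ − z_{α/2}) term is vanishingly small for δ > 0 and is dropped in the standard sample-size formula.)
δ = d·√n ⇒ n = (δ/d)² = (3.083 / 0.33)² = 87.28.
Round up to the next whole unit.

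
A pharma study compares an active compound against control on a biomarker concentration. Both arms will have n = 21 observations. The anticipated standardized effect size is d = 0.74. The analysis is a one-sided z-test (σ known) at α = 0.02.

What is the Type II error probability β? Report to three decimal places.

β ≈ 0.365

Noncentrality parameter: δ = d·√(n/2) = 0.74 × √(21/2) = 2.3979
Critical value for a one-sided test at α = 0.02: z_α = 2.054.
Power = Φ(δ − 2.054) = Φ(0.344) = 0.6346.
Type II error: β = 1 − power = 1 − 0.6346 = 0.3654.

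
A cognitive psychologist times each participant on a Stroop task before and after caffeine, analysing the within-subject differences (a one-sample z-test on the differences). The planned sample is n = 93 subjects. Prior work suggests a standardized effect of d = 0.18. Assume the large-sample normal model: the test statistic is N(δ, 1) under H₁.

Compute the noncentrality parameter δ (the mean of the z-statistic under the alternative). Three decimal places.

δ = d·√n = 0.18 × √93 = 1.7359

δ ≈ 1.736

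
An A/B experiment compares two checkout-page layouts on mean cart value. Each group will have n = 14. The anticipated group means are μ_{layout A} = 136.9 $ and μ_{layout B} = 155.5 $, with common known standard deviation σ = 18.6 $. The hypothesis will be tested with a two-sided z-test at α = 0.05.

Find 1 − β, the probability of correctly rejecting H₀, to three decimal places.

Standardized effect: d = |μ_{layout A} − μ_{layout B}| / σ = |136.9 − 155.5| / 18.6 = 1.0000
Noncentrality parameter: λ = d·√(n/2) = 1.0000 × √(14/2) = 2.6458
Critical value for a two-sided test at α = 0.05: z_{α/2} = 1.960.
Power = Φ(λ − 1.960) + Φ(−λ − 1.960) = Φ(0.686) + Φ(-4.606) = 0.7536 + 0.0000 = 0.7536.

Power ≈ 0.754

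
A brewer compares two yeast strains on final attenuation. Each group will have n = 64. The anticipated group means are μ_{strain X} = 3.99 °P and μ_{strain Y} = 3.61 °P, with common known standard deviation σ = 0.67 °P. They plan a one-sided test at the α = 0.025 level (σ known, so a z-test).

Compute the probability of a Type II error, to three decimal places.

β ≈ 0.106

Standardized effect: d = |μ_{strain X} − μ_{strain Y}| / σ = |3.99 − 3.61| / 0.67 = 0.5672
Noncentrality parameter: δ = d·√(n/2) = 0.5672 × √(64/2) = 3.2084
One-sided α = 0.025 → critical value z_{0.025} = 1.960.
Power = Φ(δ − 1.960) = Φ(1.248) = 0.8941.
Type II error: β = 1 − power = 1 − 0.8941 = 0.1059.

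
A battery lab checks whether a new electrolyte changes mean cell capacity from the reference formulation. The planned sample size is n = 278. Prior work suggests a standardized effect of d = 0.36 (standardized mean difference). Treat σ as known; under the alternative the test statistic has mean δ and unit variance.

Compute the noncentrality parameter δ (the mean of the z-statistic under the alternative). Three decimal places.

The noncentrality parameter scales effect size by the design's sample-size factor: δ = d·√n = 0.36 × √278 = 6.0024

δ ≈ 6.002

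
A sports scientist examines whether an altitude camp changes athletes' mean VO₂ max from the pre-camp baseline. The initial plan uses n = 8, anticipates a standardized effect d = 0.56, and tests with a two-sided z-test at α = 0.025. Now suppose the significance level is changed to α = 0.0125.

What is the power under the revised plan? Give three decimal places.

δ = d·√n = 0.56 × √8 = 1.5839 (unchanged). New critical value: z_{0.0063} = 2.498.
Revised power = Φ(δ − 2.498) + Φ(−δ − 2.498) = Φ(-0.914) + Φ(-4.082) = 0.1804 + 0.0000 = 0.1804.

Power ≈ 0.180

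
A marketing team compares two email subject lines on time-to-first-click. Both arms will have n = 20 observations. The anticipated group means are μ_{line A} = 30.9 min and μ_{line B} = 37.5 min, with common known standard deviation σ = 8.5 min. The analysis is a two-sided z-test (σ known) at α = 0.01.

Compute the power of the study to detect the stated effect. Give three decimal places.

Standardized effect: d = |μ_{line A} − μ_{line B}| / σ = |30.9 − 37.5| / 8.5 = 0.7765
Noncentrality parameter: δ = d·√(n/2) = 0.7765 × √(20/2) = 2.4554
Critical value for a two-sided test at α = 0.01: z_{α/2} = 2.576.
Power = Φ(δ − 2.576) + Φ(−δ − 2.576) = Φ(-0.120) + Φ(-5.031) = 0.4521 + 0.0000 = 0.4521.

Power ≈ 0.452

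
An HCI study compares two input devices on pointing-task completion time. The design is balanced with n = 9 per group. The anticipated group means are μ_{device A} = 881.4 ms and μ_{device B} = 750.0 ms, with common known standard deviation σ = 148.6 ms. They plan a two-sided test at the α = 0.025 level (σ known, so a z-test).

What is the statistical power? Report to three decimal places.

Standardized effect: d = |μ_{device A} − μ_{device B}| / σ = |881.4 − 750.0| / 148.6 = 0.8843
Noncentrality parameter: δ = d·√(n/2) = 0.8843 × √(9/2) = 1.8758
Two-sided α = 0.025 → critical value z_{0.0125} = 2.241.
Power = Φ(δ − 2.241) + Φ(−δ − 2.241) = Φ(-0.366) + Φ(-4.117) = 0.3573 + 0.0000 = 0.3573.

Power ≈ 0.357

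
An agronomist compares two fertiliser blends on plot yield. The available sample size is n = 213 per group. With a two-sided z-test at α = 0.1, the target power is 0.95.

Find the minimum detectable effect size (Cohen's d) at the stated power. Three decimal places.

d ≈ 0.319

Required noncentrality: δ = z_{0.05} + z_{0.05} = 1.645 + 1.645 = 3.290.
(Lower-tail contribution to power is negligible for δ > 0.)
δ = d·√(n/2) ⇒ d = δ/√(n/2) = 3.290/√(213/2) = 0.3188.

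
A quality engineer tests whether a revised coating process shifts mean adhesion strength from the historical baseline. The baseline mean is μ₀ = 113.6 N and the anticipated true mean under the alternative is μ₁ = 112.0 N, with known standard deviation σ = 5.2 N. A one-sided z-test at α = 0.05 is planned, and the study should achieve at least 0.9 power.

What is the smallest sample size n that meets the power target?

Standardized effect: d = |μ₁ − μ₀| / σ = |112.0 − 113.6| / 5.2 = 0.3077
For power 0.9 need Φ(δ − z_{0.05}) = 0.9, so δ = z_{0.05} + z_{0.10} = 1.645 + 1.282 = 2.926.
δ = d·√n ⇒ n = (δ/d)² = (2.926 / 0.3077)² = 90.46.
Round up to the next whole unit.

n = 91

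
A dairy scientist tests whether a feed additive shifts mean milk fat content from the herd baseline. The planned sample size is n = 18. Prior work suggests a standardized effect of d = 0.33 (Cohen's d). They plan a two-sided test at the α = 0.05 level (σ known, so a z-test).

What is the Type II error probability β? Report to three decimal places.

Noncentrality parameter: δ = d·√n = 0.33 × √18 = 1.4001
Two-sided α = 0.05 → critical value z_{0.025} = 1.960.
Power = Φ(δ − 1.960) + Φ(−δ − 1.960) = Φ(-0.560) + Φ(-3.360) = 0.2878 + 0.0004 = 0.2882.
Type II error: β = 1 − power = 1 − 0.2882 = 0.7118.

β ≈ 0.712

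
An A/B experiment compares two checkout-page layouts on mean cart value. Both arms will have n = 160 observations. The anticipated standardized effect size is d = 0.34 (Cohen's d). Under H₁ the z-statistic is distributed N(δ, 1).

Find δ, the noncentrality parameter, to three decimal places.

δ ≈ 3.041

The noncentrality parameter scales effect size by the design's sample-size factor: δ = d·√(n/2) = 0.34 × √(160/2) = 3.0411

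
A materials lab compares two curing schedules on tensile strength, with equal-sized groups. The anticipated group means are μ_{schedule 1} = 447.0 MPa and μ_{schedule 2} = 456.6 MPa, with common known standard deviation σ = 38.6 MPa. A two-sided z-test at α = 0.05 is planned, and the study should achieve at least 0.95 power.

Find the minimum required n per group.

Standardized effect: d = |μ_{schedule 1} − μ_{schedule 2}| / σ = |447.0 − 456.6| / 38.6 = 0.2487
Set Φ(δ − 1.960) = 0.95; then δ − 1.960 = Φ⁻¹(0.95) = 1.645, giving δ = 3.605.
(For δ > 0 the lower-tail rejection region contributes negligibly to power, so the one-term inversion is standard.)
δ = d·√(n/2) ⇒ n = 2(δ/d)² = 2 × (3.605 / 0.2487)² = 420.17.
Round up to the next whole unit.

n = 421 per group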